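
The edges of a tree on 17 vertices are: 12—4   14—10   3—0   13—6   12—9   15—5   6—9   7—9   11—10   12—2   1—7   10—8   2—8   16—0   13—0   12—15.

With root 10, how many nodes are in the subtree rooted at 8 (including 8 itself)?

14

8's subtree: {8, 2, 12, 9, 15, 4, 7, 6, 5, 1, 13, 0, 16, 3}, size 14.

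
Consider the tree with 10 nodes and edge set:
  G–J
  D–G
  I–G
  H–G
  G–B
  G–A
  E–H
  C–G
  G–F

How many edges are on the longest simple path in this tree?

3

BFS from E reaches A last, at distance 3; BFS from A confirms no node is farther.
Path: E-H-G-A.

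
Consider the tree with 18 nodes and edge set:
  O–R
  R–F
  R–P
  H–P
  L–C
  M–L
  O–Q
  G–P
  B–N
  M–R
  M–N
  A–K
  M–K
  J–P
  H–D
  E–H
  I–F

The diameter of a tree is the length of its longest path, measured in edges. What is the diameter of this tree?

BFS from E reaches B last, at distance 6; BFS from B confirms no node is farther.
Path: E-H-P-R-M-N-B.

6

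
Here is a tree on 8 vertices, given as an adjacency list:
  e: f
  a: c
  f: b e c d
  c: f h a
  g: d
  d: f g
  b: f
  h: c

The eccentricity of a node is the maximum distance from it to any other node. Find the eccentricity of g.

4

The node farthest from g is h (a also at distance 4), via g-d-f-c-h — 4 edges.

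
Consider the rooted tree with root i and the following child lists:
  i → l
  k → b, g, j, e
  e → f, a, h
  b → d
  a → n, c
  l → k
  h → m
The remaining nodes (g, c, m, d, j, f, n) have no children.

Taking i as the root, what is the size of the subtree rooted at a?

The subtree rooted at a contains: a, n, c — 3 nodes.

3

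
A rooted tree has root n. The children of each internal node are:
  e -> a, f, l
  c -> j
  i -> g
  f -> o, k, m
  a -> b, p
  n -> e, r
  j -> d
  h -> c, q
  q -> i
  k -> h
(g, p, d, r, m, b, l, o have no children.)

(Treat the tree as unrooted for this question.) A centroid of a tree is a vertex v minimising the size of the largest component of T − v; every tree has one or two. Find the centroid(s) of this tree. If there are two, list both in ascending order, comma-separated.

f

Removing f splits the tree into components of sizes 8, 7, 1, 1; the largest is 8 ≤ ⌊18/2⌋ = 9.
No neighbour of f does as well, so f is the unique centroid.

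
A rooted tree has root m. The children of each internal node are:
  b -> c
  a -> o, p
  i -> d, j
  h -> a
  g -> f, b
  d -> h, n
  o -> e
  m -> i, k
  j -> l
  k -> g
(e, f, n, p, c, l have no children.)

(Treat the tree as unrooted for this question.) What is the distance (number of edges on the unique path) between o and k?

o–a–h–d–i–m–k: 6 edges.

6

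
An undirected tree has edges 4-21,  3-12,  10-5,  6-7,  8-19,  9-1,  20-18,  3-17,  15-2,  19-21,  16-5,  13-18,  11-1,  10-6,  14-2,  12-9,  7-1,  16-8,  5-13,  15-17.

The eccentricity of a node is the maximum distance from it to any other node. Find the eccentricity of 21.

15

A farthest node from 21 is 14.
The path 21-19-8-16-5-10-6-7-1-9-12-3-17-15-2-14 has 15 edges.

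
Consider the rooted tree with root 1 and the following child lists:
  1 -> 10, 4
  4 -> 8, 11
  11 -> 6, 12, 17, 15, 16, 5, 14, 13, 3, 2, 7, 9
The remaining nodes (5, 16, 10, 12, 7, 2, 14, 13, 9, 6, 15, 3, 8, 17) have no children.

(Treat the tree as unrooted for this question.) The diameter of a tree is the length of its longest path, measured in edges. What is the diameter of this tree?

4

BFS from 10 reaches 5 last, at distance 4; BFS from 5 confirms no node is farther.
Path: 10 – 1 – 4 – 11 – 5.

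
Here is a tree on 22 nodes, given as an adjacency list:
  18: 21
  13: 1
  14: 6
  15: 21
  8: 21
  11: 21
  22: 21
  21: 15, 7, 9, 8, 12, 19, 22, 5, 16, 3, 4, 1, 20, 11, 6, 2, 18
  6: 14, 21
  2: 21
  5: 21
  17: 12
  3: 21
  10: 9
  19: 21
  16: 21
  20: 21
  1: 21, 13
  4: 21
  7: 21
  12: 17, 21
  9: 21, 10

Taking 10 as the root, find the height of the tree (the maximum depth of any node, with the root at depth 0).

4

The longest root-to-leaf path is 10-9-21-1-13 (4 edges).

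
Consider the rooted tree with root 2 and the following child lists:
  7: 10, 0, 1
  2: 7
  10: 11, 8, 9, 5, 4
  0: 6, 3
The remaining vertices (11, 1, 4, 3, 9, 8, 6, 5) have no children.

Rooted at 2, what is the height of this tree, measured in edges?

3

8 sits deepest: 2 → 7 → 10 → 8 — 3 edges from the root.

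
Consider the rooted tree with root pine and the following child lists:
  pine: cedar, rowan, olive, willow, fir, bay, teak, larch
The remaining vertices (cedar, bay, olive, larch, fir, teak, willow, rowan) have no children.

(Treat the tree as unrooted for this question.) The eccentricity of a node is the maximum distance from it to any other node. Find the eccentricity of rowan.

A farthest node from rowan is willow (teak, bay, fir, cedar, larch, olive also at distance 2).
The path rowan – pine – willow has 2 edges.

2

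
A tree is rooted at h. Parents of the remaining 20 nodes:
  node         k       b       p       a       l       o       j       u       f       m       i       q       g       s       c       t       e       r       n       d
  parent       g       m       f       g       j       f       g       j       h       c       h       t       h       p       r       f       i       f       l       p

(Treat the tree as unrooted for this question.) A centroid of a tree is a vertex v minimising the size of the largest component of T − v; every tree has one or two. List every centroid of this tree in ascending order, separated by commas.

f

Removing f splits the tree into components of sizes 10, 4, 3, 2, 1; the largest is 10 ≤ ⌊21/2⌋ = 10.
No neighbour of f does as well, so f is the unique centroid.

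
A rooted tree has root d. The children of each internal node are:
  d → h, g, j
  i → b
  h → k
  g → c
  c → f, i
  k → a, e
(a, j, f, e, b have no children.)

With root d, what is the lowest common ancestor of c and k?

Ancestors of c (toward the root): c, g, d.
Ancestors of k: k, h, d.
The deepest node appearing in both lists is d.

d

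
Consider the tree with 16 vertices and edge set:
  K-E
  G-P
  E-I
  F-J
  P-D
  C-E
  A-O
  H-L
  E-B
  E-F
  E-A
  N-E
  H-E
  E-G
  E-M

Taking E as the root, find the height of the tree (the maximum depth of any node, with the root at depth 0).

D sits deepest: E → G → P → D — 3 edges from the root.

3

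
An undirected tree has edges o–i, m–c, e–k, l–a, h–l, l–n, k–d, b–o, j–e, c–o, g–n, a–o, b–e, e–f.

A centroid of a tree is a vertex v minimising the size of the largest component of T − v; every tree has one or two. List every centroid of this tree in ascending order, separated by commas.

If o is removed the pieces have sizes 6, 5, 2, 1, all ≤ ⌊15/2⌋ = 7.
No neighbour of o does as well, so o is the unique centroid.

o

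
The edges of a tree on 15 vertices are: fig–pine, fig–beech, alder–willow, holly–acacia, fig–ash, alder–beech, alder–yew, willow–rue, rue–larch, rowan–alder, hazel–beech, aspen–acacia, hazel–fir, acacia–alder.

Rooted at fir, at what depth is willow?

4

Path from fir to willow: fir – hazel – beech – alder – willow, which has 4 edges.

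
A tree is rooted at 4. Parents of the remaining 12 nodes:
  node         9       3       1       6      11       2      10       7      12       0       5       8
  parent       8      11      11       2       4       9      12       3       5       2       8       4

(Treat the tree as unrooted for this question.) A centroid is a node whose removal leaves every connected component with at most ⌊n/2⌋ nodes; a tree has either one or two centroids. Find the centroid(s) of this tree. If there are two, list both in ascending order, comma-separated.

8

Delete 8: the remaining components have sizes 5, 4, 3. Max 5 ≤ 6, so 8 is a centroid.
Every other node leaves some component of size > 6, so the centroid is unique.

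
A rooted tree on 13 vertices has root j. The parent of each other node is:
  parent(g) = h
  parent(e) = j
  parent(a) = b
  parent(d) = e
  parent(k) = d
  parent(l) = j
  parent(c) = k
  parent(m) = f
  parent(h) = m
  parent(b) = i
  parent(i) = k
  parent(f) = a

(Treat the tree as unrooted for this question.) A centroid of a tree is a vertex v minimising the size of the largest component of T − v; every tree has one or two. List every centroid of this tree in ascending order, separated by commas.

i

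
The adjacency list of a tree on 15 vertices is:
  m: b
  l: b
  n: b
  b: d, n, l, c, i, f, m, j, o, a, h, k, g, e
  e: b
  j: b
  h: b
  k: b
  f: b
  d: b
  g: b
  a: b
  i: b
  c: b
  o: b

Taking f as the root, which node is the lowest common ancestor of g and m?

Path g→root: g b f; path m→root: m b f.
First common node: b.

b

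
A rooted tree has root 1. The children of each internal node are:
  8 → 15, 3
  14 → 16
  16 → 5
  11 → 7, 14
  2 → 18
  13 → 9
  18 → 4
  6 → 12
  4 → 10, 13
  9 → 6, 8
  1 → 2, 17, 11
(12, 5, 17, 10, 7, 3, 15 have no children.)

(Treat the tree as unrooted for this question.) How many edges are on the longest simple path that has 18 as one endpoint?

A farthest node from 18 is 5.
The path 18–2–1–11–14–16–5 has 6 edges.

6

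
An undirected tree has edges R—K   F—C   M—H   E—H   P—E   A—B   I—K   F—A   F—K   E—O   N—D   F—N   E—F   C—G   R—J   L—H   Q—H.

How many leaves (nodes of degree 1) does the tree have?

10

Exactly 10 nodes have a single neighbour: B, D, G, I, J, L, M, O, P, Q.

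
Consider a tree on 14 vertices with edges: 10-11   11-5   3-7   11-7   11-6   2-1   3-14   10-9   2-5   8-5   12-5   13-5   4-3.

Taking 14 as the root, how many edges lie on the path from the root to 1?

Path from 14 to 1: 14 → 3 → 7 → 11 → 5 → 2 → 1, which has 6 edges.

6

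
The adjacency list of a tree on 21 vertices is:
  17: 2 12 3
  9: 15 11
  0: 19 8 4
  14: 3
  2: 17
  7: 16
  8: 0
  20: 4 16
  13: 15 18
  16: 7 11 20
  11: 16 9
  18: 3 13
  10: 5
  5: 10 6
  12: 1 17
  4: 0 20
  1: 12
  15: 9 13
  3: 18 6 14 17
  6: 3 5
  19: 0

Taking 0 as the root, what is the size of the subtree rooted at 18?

10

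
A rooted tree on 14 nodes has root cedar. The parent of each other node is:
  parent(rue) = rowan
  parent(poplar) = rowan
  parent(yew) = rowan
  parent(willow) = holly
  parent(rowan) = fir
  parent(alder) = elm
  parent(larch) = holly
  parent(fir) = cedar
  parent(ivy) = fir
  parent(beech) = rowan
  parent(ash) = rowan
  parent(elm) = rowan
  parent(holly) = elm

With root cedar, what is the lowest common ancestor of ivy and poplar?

ivy's ancestor chain is ivy, fir, cedar and poplar's is poplar, rowan, fir, cedar; they first meet at fir.

fir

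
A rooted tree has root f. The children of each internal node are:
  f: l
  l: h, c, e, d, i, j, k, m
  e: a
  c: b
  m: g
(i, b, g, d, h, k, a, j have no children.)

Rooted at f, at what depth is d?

f – l – d — 2 edges.

2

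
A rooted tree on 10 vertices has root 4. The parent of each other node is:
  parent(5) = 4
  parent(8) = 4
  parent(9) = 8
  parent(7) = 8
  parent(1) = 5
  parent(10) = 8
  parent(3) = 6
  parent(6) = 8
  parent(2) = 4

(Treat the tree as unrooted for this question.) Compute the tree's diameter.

A longest path is 1 - 5 - 4 - 8 - 6 - 3, with 5 edges.

5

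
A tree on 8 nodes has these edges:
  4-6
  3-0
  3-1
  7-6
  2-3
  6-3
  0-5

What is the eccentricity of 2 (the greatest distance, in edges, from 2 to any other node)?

3

Distances from 2 peak at 3, attained at 7 (5, 4 also at distance 3).
2-3-6-7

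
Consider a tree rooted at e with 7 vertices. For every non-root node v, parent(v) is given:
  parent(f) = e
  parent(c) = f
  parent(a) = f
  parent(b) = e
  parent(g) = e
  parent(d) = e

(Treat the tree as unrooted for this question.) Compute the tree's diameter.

3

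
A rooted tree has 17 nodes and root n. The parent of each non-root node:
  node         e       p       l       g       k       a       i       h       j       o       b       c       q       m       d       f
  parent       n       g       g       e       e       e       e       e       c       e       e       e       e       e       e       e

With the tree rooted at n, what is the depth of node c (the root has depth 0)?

2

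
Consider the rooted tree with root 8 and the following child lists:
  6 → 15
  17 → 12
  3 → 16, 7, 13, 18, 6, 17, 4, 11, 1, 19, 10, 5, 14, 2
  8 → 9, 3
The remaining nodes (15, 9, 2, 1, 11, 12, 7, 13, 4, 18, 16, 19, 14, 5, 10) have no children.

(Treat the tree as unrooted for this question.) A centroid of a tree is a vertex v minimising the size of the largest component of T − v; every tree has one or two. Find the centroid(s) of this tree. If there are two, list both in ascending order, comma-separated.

If 3 is removed the pieces have sizes 2, 2, 2, 1, 1, 1, 1, 1, 1, 1, 1, 1, 1, 1, 1, all ≤ ⌊19/2⌋ = 9.
Every other node leaves some component of size > 9, so the centroid is unique.

3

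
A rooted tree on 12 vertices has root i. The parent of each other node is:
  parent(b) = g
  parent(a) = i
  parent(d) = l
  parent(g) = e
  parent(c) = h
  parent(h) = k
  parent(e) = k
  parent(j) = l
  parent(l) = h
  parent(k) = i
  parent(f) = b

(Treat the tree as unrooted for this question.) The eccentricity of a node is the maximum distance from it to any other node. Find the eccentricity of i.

Distances from i peak at 5, attained at f.
i-k-e-g-b-f

5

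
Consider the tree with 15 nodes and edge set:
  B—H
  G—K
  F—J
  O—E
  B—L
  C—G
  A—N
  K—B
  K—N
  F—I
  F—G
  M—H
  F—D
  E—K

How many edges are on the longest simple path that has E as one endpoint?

A farthest node from E is I (J, D, M also at distance 4).
The path E-K-G-F-I has 4 edges.

4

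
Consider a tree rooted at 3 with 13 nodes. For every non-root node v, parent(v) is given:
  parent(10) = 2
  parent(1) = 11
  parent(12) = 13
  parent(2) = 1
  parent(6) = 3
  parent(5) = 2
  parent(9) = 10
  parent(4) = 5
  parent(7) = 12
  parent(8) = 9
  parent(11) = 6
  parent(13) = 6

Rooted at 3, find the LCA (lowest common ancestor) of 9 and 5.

2

9's ancestor chain is 9, 10, 2, 1, 11, 6, 3 and 5's is 5, 2, 1, 11, 6, 3; they first meet at 2.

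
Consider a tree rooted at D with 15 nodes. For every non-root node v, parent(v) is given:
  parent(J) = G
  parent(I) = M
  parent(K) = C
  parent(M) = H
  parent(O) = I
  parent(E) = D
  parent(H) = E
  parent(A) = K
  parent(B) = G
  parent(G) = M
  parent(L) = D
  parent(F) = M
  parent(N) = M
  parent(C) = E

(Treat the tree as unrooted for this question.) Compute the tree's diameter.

7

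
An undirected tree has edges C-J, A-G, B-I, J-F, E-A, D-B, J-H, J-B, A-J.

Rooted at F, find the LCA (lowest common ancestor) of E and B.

J

Ancestors of E (toward the root): E, A, J, F.
Ancestors of B: B, J, F.
The deepest node appearing in both lists is J.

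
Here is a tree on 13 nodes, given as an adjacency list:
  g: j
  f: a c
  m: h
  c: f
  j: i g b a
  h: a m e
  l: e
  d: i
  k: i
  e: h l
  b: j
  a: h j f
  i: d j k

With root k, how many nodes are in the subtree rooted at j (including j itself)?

10

The subtree rooted at j contains: j, a, b, g, h, f, e, m, c, l — 10 nodes.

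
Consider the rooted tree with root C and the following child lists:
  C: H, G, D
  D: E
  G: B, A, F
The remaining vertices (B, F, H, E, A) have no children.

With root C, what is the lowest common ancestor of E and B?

Path E→root: E D C; path B→root: B G C.
First common node: C.

C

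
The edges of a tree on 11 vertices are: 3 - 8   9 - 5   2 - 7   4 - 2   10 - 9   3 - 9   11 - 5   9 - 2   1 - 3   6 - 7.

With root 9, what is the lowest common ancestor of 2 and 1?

Ancestors of 2 (toward the root): 2, 9.
Ancestors of 1: 1, 3, 9.
The deepest node appearing in both lists is 9.

9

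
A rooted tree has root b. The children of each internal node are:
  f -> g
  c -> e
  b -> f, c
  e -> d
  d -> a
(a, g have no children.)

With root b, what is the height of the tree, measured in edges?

4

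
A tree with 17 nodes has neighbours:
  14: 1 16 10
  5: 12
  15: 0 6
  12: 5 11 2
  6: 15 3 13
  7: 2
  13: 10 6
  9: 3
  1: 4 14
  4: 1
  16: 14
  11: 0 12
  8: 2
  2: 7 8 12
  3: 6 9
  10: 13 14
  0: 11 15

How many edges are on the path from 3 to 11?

The path is 3–6–15–0–11, which has 4 edges.

4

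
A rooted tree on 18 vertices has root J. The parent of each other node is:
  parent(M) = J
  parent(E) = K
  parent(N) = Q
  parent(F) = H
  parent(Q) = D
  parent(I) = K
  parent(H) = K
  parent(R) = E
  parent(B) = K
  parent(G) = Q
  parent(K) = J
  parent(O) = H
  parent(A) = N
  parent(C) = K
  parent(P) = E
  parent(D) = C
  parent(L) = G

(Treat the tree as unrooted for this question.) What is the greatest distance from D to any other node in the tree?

A farthest node from D is P (R, O, M, F also at distance 4).
The path D-C-K-E-P has 4 edges.

4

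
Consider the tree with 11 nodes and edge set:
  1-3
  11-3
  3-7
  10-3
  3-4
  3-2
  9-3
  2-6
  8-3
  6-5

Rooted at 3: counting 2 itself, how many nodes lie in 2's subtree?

3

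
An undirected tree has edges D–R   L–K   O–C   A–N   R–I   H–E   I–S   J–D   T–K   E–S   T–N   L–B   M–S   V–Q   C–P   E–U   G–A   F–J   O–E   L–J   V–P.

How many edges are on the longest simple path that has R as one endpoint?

A farthest node from R is G (Q also at distance 8).
The path R–D–J–L–K–T–N–A–G has 8 edges.

8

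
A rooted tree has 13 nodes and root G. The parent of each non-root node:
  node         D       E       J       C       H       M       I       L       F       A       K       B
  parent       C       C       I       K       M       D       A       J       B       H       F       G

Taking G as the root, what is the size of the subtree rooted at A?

4

A's subtree: {A, I, J, L}, size 4.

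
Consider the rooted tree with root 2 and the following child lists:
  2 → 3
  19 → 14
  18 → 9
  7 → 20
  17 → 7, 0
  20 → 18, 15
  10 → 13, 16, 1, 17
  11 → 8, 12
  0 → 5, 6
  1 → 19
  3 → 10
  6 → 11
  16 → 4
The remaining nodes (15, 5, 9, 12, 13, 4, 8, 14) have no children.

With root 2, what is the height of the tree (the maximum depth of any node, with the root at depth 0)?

A deepest node is 8, reached by 2–3–10–17–0–6–11–8.
That path has 7 edges, so the height is 7.

7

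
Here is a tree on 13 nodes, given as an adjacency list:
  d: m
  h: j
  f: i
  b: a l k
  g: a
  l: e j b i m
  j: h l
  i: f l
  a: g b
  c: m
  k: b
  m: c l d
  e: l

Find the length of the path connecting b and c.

3

b – l – m – c: 3 edges.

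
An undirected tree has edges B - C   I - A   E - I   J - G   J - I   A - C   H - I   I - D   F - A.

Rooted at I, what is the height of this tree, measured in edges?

3

A deepest node is B, reached by I–A–C–B.
That path has 3 edges, so the height is 3.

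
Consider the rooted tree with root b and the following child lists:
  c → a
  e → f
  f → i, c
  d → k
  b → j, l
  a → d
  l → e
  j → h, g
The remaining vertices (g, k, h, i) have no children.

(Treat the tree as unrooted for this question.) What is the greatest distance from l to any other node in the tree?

A farthest node from l is k.
The path l – e – f – c – a – d – k has 6 edges.

6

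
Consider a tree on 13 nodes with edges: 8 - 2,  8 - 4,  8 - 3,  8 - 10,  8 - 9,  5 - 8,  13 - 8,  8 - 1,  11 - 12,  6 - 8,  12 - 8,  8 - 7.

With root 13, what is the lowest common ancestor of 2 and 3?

8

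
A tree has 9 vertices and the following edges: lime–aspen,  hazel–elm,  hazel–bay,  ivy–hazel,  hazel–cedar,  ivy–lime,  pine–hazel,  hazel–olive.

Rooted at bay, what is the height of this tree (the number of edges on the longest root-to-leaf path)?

aspen sits deepest: bay → hazel → ivy → lime → aspen — 4 edges from the root.

4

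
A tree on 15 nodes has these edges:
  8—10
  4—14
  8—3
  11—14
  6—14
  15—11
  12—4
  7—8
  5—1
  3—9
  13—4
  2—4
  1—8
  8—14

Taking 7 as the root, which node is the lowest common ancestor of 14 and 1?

8

14's ancestor chain is 14, 8, 7 and 1's is 1, 8, 7; they first meet at 8.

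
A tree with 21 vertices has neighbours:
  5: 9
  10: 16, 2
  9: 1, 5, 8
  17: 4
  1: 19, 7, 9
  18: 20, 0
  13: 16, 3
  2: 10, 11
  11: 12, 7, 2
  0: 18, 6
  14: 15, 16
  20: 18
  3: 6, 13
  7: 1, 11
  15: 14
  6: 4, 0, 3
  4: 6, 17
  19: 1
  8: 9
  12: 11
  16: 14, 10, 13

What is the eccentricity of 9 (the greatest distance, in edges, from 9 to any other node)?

The node farthest from 9 is 20, via 9–1–7–11–2–10–16–13–3–6–0–18–20 — 12 edges.

12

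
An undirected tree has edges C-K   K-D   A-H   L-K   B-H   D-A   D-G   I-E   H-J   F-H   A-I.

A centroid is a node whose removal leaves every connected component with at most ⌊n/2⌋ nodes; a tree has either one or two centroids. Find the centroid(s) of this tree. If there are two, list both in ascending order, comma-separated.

A

Removing A splits the tree into components of sizes 5, 4, 2; the largest is 5 ≤ ⌊12/2⌋ = 6.
No neighbour of A does as well, so A is the unique centroid.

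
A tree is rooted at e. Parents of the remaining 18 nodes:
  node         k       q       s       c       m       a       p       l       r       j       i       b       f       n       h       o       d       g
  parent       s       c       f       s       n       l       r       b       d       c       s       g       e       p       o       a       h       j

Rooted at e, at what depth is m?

Climbing from m to the root: m–n–p–r–d–h–o–a–l–b–g–j–c–s–f–e. That's 15 steps.

15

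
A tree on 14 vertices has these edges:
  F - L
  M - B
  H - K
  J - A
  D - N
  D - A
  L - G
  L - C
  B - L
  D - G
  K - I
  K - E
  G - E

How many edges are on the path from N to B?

The path is N – D – G – L – B, which has 4 edges.

4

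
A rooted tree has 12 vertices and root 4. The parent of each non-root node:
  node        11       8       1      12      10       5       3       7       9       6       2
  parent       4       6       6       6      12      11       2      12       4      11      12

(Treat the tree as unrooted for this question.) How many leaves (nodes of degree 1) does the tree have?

The leaves are 1, 3, 5, 7, 8, 9, 10.
That is 7 leaves.

7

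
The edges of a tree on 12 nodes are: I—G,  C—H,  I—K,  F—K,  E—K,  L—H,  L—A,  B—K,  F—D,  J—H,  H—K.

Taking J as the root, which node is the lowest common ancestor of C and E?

C's ancestor chain is C, H, J and E's is E, K, H, J; they first meet at H.

H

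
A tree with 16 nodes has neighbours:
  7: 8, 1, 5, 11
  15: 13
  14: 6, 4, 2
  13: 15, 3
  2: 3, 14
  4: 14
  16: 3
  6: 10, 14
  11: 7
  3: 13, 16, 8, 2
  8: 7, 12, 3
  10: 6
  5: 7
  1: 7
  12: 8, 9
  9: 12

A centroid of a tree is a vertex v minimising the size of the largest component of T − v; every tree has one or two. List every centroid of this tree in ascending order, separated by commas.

3

Removing 3 splits the tree into components of sizes 7, 5, 2, 1; the largest is 7 ≤ ⌊16/2⌋ = 8.
Every other node leaves some component of size > 8, so the centroid is unique.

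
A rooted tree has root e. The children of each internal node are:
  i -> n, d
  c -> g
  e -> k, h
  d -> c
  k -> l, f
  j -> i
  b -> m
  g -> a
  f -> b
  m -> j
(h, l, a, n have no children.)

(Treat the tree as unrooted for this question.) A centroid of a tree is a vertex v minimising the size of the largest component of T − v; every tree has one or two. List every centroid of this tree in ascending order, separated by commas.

Removing m splits the tree into components of sizes 7, 6; the largest is 7 ≤ ⌊14/2⌋ = 7.
j is adjacent to m and is also a centroid (the largest component after removing it is likewise 7).

j, m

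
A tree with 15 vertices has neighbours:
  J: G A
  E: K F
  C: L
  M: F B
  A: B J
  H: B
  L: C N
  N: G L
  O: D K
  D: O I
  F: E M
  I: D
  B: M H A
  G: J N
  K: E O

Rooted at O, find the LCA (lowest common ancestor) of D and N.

O

Ancestors of D (toward the root): D, O.
Ancestors of N: N, G, J, A, B, M, F, E, K, O.
The deepest node appearing in both lists is O.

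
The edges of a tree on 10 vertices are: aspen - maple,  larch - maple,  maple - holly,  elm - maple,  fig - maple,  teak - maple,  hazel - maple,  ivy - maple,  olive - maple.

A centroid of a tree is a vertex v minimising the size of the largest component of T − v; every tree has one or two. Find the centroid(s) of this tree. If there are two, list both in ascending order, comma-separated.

maple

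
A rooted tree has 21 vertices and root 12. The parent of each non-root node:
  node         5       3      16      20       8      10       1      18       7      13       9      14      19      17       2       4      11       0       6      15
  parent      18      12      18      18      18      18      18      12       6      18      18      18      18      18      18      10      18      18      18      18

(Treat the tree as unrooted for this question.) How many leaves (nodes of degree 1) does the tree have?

Degree-1 nodes: 0, 1, 2, 3, 4, 5, 7, 8, 9, 11, 13, 14, 15, 16, 17, 19, 20 — 17 of them.

17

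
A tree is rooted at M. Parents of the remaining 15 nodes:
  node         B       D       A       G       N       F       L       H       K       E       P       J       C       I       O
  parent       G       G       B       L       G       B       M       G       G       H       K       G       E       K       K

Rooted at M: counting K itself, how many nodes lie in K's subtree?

4

K's subtree: {K, O, P, I}, size 4.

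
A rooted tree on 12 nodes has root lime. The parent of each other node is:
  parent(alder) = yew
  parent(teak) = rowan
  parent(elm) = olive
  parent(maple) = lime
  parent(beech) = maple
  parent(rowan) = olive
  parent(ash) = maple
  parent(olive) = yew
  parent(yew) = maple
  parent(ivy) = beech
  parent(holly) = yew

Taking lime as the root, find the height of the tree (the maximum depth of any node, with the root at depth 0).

5

A deepest node is teak, reached by lime → maple → yew → olive → rowan → teak.
That path has 5 edges, so the height is 5.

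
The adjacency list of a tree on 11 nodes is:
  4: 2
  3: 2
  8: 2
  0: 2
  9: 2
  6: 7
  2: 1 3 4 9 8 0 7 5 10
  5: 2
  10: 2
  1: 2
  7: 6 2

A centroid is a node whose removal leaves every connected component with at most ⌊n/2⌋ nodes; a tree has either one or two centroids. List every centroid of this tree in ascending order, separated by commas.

2

Removing 2 splits the tree into components of sizes 2, 1, 1, 1, 1, 1, 1, 1, 1; the largest is 2 ≤ ⌊11/2⌋ = 5.
No neighbour of 2 does as well, so 2 is the unique centroid.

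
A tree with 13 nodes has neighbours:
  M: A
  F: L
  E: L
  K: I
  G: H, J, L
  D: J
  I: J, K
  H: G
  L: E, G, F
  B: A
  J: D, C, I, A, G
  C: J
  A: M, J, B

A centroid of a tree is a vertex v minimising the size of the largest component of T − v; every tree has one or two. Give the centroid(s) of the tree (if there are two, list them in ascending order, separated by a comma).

J

Delete J: the remaining components have sizes 5, 3, 2, 1, 1. Max 5 ≤ 6, so J is a centroid.
No neighbour of J does as well, so J is the unique centroid.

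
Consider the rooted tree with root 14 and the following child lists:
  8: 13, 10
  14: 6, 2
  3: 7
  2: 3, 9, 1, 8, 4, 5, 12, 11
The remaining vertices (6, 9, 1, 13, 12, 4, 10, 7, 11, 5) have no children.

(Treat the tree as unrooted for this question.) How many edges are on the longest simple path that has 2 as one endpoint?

2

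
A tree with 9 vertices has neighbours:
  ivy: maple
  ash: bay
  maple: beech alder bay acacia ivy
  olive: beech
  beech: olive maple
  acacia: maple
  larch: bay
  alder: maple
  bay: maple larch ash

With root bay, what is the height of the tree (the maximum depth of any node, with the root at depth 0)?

The longest root-to-leaf path is bay-maple-beech-olive (3 edges).

3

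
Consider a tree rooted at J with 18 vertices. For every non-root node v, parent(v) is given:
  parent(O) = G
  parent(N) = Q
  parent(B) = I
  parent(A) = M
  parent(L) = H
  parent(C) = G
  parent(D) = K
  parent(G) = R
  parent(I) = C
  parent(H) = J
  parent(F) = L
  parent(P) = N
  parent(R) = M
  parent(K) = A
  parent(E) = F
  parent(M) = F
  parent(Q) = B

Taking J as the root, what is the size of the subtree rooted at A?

Descendants of A (including itself): A, K, D. That's 3.

3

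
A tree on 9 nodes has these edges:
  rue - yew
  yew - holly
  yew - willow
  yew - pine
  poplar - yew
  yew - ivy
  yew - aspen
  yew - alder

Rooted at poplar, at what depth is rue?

Climbing from rue to the root: rue–yew–poplar. That's 2 steps.

2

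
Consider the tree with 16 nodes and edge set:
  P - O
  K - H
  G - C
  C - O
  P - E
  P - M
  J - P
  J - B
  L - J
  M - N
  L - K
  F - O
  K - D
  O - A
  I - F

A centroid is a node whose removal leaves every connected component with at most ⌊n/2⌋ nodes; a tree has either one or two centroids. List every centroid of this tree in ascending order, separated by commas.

Delete P: the remaining components have sizes 6, 6, 2, 1. Max 6 ≤ 8, so P is a centroid.
Every other node leaves some component of size > 8, so the centroid is unique.

P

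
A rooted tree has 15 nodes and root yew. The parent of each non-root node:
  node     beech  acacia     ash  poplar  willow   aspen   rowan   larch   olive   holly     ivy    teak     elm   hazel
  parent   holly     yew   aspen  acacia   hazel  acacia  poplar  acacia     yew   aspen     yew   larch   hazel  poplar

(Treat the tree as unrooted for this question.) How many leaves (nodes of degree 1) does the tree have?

8

Exactly 8 nodes have a single neighbour: ash, beech, elm, ivy, olive, rowan, teak, willow.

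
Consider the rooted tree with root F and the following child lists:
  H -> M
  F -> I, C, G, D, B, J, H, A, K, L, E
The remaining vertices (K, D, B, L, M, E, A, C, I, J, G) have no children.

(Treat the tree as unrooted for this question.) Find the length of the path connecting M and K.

3

Walking from M: M–H–F–K. Length 3.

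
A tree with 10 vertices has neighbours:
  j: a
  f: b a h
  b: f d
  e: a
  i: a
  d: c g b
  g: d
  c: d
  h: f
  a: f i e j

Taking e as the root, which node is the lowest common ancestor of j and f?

a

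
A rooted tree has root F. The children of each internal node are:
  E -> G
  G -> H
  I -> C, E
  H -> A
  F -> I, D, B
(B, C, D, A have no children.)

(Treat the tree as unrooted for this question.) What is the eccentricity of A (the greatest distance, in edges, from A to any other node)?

6

Distances from A peak at 6, attained at B (D also at distance 6).
A – H – G – E – I – F – B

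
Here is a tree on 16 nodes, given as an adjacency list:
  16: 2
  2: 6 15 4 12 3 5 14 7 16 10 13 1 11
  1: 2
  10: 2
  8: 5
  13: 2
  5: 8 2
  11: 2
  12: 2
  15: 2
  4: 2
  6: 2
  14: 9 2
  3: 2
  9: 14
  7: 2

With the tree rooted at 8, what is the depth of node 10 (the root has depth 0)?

3

8 → 5 → 2 → 10 — 3 edges.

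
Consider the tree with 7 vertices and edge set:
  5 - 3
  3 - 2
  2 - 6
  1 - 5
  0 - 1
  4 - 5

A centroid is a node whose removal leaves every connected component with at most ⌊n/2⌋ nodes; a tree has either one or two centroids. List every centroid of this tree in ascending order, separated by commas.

5

Delete 5: the remaining components have sizes 3, 2, 1. Max 3 ≤ 3, so 5 is a centroid.
Every other node leaves some component of size > 3, so the centroid is unique.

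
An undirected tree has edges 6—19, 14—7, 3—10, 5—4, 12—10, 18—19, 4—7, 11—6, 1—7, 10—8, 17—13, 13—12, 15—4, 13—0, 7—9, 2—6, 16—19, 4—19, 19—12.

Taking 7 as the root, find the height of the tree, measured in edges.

A deepest node is 17, reached by 7-4-19-12-13-17.
That path has 5 edges, so the height is 5.

5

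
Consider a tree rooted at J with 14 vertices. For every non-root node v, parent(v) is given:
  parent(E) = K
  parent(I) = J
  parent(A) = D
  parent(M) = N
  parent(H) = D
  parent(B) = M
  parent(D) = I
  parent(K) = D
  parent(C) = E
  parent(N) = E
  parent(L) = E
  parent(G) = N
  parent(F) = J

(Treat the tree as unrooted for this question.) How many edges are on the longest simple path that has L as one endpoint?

6

Distances from L peak at 6, attained at F.
L–E–K–D–I–J–F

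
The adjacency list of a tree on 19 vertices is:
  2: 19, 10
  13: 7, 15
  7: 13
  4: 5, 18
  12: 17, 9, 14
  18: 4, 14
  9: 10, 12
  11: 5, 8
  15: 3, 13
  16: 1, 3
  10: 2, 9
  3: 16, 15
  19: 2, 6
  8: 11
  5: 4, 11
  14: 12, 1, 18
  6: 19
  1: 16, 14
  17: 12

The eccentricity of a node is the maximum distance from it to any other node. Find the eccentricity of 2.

10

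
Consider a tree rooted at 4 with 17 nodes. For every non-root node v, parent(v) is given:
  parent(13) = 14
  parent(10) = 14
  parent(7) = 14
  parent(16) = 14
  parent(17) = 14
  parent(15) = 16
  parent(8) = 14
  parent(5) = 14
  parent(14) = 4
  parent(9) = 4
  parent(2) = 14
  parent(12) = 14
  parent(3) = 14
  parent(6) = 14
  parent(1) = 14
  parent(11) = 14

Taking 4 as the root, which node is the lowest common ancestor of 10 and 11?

14

Path 10→root: 10 14 4; path 11→root: 11 14 4.
First common node: 14.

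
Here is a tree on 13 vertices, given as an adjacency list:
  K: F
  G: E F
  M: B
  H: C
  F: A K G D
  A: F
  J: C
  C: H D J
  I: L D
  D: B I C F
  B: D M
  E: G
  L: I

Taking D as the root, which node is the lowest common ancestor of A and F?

Ancestors of A (toward the root): A, F, D.
Ancestors of F: F, D.
The deepest node appearing in both lists is F.

F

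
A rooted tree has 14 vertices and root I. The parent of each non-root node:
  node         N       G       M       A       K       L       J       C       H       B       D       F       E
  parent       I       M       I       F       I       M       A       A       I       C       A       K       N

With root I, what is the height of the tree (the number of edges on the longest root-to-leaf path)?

The longest root-to-leaf path is I–K–F–A–C–B (5 edges).

5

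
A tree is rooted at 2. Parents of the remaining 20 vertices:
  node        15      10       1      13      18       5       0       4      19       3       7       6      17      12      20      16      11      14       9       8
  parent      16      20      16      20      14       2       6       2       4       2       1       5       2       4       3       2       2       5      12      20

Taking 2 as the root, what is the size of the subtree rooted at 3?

Descendants of 3 (including itself): 3, 20, 8, 10, 13. That's 5.

5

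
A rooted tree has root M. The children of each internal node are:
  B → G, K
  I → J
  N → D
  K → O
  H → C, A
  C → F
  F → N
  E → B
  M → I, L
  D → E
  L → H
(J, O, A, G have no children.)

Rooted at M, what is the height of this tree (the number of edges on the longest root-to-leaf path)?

A deepest node is O, reached by M → L → H → C → F → N → D → E → B → K → O.
That path has 10 edges, so the height is 10.

10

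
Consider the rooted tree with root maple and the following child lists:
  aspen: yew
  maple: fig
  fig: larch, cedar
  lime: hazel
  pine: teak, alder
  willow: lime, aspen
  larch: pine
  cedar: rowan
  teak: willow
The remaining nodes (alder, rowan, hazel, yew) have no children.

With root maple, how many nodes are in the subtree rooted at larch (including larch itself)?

9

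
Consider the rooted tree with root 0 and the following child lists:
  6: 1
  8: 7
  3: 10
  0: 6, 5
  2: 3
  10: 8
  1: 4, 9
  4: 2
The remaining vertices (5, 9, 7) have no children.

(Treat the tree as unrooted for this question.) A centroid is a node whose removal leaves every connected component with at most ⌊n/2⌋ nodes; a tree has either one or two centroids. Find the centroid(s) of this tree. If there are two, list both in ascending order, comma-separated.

4

Delete 4: the remaining components have sizes 5, 5. Max 5 ≤ 5, so 4 is a centroid.
Every other node leaves some component of size > 5, so the centroid is unique.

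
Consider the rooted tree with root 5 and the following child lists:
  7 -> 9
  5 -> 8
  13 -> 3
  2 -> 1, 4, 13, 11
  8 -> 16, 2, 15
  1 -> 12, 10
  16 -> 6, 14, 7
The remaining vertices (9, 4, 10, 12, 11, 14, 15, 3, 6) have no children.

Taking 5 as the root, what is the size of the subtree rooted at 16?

The subtree rooted at 16 contains: 16, 7, 6, 14, 9 — 5 nodes.

5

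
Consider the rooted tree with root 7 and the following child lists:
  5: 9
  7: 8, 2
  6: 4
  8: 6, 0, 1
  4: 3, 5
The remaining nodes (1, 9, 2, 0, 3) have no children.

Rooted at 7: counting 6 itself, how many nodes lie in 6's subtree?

Descendants of 6 (including itself): 6, 4, 3, 5, 9. That's 5.

5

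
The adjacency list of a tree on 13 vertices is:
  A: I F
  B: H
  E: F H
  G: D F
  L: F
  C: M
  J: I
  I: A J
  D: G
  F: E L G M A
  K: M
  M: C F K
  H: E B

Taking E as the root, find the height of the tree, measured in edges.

J sits deepest: E-F-A-I-J — 4 edges from the root.

4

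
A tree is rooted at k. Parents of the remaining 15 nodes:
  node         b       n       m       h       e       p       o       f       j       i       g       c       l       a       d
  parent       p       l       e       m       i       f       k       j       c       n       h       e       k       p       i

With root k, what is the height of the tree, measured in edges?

b sits deepest: k-l-n-i-e-c-j-f-p-b — 9 edges from the root.

9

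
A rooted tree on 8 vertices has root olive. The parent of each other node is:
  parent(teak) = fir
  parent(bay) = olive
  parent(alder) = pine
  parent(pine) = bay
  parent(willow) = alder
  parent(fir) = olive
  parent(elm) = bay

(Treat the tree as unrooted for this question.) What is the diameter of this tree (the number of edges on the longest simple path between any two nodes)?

6

BFS from willow reaches teak last, at distance 6; BFS from teak confirms no node is farther.
Path: willow-alder-pine-bay-olive-fir-teak.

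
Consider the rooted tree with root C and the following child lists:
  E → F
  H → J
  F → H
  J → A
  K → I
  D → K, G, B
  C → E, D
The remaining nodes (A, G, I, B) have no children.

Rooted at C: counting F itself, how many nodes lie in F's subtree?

Descendants of F (including itself): F, H, J, A. That's 4.

4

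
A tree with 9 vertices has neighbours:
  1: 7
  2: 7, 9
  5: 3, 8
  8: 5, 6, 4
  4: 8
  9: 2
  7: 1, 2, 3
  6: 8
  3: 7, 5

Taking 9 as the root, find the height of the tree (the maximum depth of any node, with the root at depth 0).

The longest root-to-leaf path is 9 – 2 – 7 – 3 – 5 – 8 – 6 (6 edges).

6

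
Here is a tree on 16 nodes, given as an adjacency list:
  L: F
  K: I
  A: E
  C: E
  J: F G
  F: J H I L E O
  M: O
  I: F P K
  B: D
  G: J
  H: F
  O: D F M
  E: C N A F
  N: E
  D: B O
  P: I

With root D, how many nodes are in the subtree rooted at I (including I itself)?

Descendants of I (including itself): I, P, K. That's 3.

3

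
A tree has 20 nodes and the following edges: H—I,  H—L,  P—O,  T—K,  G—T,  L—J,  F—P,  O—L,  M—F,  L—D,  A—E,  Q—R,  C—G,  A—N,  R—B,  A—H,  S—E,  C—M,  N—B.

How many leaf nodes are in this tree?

6

The leaves are D, I, J, K, Q, S.
That is 6 leaves.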